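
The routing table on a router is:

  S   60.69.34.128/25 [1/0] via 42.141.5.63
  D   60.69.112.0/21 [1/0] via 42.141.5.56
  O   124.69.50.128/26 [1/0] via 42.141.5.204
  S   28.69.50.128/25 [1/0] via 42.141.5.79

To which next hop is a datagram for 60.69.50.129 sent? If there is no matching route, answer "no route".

no route

No entry's prefix contains 60.69.50.129; there is no default route.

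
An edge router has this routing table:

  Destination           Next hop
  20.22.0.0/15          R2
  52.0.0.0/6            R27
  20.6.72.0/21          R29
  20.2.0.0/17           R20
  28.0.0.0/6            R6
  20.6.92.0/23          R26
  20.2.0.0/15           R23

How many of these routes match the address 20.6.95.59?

0

No listed prefix contains 20.6.95.59.
Total matching entries: 0.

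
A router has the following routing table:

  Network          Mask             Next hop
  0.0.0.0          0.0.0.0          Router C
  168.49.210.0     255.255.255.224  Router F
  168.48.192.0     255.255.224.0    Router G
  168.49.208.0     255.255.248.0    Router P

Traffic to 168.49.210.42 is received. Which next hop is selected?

Router P

Routes whose prefix contains 168.49.210.42:
  0.0.0.0/0 (default, matches everything) -> Router C
  168.49.208.0/21 (168.49.208.0 - 168.49.215.255) -> Router P
More-specific entries that do NOT match:
  168.49.210.0/27 (168.49.210.0 - 168.49.210.31) does not contain 168.49.210.42
Longest matching prefix is /21 -> next hop Router P.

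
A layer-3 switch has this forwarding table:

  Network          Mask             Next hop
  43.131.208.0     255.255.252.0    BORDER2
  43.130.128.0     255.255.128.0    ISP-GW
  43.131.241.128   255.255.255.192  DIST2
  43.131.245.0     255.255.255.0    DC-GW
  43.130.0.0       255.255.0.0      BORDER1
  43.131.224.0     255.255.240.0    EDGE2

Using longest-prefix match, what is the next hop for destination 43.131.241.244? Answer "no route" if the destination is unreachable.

no route

No entry's prefix contains 43.131.241.244; there is no default route.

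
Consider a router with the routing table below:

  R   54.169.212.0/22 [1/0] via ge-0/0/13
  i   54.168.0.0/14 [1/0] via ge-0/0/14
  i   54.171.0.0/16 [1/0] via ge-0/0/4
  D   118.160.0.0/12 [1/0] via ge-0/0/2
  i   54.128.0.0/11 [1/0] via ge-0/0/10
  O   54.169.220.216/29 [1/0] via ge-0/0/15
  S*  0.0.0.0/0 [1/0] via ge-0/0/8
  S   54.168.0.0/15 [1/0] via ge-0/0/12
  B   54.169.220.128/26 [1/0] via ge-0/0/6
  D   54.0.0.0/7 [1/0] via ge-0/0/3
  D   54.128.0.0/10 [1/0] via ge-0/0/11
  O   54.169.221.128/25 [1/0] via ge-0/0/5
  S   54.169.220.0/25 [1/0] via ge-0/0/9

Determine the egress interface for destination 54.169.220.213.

ge-0/0/12

Routes whose prefix contains 54.169.220.213:
  0.0.0.0/0 (default, matches everything) -> ge-0/0/8
  54.0.0.0/7 (54.0.0.0 - 55.255.255.255) -> ge-0/0/3
  54.128.0.0/10 (54.128.0.0 - 54.191.255.255) -> ge-0/0/11
  54.168.0.0/14 (54.168.0.0 - 54.171.255.255) -> ge-0/0/14
  54.168.0.0/15 (54.168.0.0 - 54.169.255.255) -> ge-0/0/12
More-specific entries that do NOT match:
  54.169.220.216/29 (54.169.220.216 - 54.169.220.223) does not contain 54.169.220.213
  54.169.220.128/26 (54.169.220.128 - 54.169.220.191) does not contain 54.169.220.213
  54.169.221.128/25 (54.169.221.128 - 54.169.221.255) does not contain 54.169.220.213
  54.169.220.0/25 (54.169.220.0 - 54.169.220.127) does not contain 54.169.220.213
  54.169.212.0/22 (54.169.212.0 - 54.169.215.255) does not contain 54.169.220.213
  54.171.0.0/16 (54.171.0.0 - 54.171.255.255) does not contain 54.169.220.213
Longest matching prefix is /15 -> interface ge-0/0/12.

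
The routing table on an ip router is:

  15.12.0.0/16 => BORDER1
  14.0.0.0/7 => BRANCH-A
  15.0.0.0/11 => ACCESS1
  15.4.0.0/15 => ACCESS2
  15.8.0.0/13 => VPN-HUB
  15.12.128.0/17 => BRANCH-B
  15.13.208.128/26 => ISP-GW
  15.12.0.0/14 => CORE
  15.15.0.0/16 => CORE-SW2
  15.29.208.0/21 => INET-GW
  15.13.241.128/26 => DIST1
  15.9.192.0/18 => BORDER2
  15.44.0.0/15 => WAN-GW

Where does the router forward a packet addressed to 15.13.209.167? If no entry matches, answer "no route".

CORE

Routes whose prefix contains 15.13.209.167:
  14.0.0.0/7 (14.0.0.0 - 15.255.255.255) -> BRANCH-A
  15.0.0.0/11 (15.0.0.0 - 15.31.255.255) -> ACCESS1
  15.8.0.0/13 (15.8.0.0 - 15.15.255.255) -> VPN-HUB
  15.12.0.0/14 (15.12.0.0 - 15.15.255.255) -> CORE
More-specific entries that do NOT match:
  15.13.208.128/26 (15.13.208.128 - 15.13.208.191) does not contain 15.13.209.167
  15.13.241.128/26 (15.13.241.128 - 15.13.241.191) does not contain 15.13.209.167
  15.29.208.0/21 (15.29.208.0 - 15.29.215.255) does not contain 15.13.209.167
  15.9.192.0/18 (15.9.192.0 - 15.9.255.255) does not contain 15.13.209.167
  15.12.128.0/17 (15.12.128.0 - 15.12.255.255) does not contain 15.13.209.167
  15.12.0.0/16 (15.12.0.0 - 15.12.255.255) does not contain 15.13.209.167
  15.15.0.0/16 (15.15.0.0 - 15.15.255.255) does not contain 15.13.209.167
  15.4.0.0/15 (15.4.0.0 - 15.5.255.255) does not contain 15.13.209.167
  15.44.0.0/15 (15.44.0.0 - 15.45.255.255) does not contain 15.13.209.167
Longest matching prefix is /14 -> next hop CORE.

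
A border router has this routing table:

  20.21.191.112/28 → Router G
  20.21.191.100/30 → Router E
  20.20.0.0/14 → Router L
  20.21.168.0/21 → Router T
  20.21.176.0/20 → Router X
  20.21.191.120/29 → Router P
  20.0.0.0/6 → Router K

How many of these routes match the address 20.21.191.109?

Prefixes containing 20.21.191.109:
  20.0.0.0/6 (20.0.0.0 - 23.255.255.255)
  20.20.0.0/14 (20.20.0.0 - 20.23.255.255)
  20.21.176.0/20 (20.21.176.0 - 20.21.191.255)
Total matching entries: 3.

3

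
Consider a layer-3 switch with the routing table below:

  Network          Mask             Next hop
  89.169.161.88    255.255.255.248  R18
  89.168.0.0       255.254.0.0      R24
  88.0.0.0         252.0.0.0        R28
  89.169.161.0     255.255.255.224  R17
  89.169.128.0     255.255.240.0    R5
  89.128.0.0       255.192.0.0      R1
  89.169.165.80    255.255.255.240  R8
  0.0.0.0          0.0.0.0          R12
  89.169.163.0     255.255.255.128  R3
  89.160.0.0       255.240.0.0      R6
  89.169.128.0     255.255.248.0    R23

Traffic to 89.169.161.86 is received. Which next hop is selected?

R24

Routes whose prefix contains 89.169.161.86:
  0.0.0.0/0 (default, matches everything) -> R12
  88.0.0.0/6 (88.0.0.0 - 91.255.255.255) -> R28
  89.128.0.0/10 (89.128.0.0 - 89.191.255.255) -> R1
  89.160.0.0/12 (89.160.0.0 - 89.175.255.255) -> R6
  89.168.0.0/15 (89.168.0.0 - 89.169.255.255) -> R24
More-specific entries that do NOT match:
  89.169.161.88/29 (89.169.161.88 - 89.169.161.95) does not contain 89.169.161.86
  89.169.165.80/28 (89.169.165.80 - 89.169.165.95) does not contain 89.169.161.86
  89.169.161.0/27 (89.169.161.0 - 89.169.161.31) does not contain 89.169.161.86
  89.169.163.0/25 (89.169.163.0 - 89.169.163.127) does not contain 89.169.161.86
  89.169.128.0/21 (89.169.128.0 - 89.169.135.255) does not contain 89.169.161.86
  89.169.128.0/20 (89.169.128.0 - 89.169.143.255) does not contain 89.169.161.86
Longest matching prefix is /15 -> next hop R24.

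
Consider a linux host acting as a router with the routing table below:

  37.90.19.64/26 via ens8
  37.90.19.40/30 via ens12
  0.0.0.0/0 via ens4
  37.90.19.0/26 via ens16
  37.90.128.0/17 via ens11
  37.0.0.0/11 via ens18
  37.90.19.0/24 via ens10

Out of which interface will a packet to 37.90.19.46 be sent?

Routes whose prefix contains 37.90.19.46:
  0.0.0.0/0 (default, matches everything) -> ens4
  37.90.19.0/24 (37.90.19.0 - 37.90.19.255) -> ens10
  37.90.19.0/26 (37.90.19.0 - 37.90.19.63) -> ens16
More-specific entries that do NOT match:
  37.90.19.40/30 (37.90.19.40 - 37.90.19.43) does not contain 37.90.19.46
Longest matching prefix is /26 -> interface ens16.

ens16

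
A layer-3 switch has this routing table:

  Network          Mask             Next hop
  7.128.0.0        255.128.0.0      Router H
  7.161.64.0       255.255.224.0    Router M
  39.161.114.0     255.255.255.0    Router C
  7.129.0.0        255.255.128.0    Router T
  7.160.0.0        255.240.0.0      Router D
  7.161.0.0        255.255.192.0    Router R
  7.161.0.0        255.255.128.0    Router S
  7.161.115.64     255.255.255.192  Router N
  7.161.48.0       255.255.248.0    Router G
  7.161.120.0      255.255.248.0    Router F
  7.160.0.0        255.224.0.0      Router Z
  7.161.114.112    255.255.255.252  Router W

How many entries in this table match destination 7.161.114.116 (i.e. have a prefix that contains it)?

4

Prefixes containing 7.161.114.116:
  7.128.0.0/9 (7.128.0.0 - 7.255.255.255)
  7.160.0.0/11 (7.160.0.0 - 7.191.255.255)
  7.160.0.0/12 (7.160.0.0 - 7.175.255.255)
  7.161.0.0/17 (7.161.0.0 - 7.161.127.255)
Total matching entries: 4.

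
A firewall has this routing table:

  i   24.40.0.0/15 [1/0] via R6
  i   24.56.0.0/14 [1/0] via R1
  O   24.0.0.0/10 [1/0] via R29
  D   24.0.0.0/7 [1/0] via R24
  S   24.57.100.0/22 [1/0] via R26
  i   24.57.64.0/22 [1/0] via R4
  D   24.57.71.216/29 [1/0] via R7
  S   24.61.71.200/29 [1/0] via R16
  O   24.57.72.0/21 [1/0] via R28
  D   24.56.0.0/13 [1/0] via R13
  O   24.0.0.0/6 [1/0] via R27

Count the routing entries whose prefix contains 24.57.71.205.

5

Prefixes containing 24.57.71.205:
  24.0.0.0/6 (24.0.0.0 - 27.255.255.255)
  24.0.0.0/7 (24.0.0.0 - 25.255.255.255)
  24.0.0.0/10 (24.0.0.0 - 24.63.255.255)
  24.56.0.0/13 (24.56.0.0 - 24.63.255.255)
  24.56.0.0/14 (24.56.0.0 - 24.59.255.255)
Total matching entries: 5.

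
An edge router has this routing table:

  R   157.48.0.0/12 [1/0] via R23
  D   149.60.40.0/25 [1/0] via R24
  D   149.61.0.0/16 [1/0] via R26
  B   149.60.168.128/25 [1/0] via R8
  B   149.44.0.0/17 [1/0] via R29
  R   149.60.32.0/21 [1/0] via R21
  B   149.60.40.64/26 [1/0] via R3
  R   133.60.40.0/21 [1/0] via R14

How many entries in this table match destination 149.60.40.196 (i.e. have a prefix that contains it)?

No listed prefix contains 149.60.40.196.
Total matching entries: 0.

0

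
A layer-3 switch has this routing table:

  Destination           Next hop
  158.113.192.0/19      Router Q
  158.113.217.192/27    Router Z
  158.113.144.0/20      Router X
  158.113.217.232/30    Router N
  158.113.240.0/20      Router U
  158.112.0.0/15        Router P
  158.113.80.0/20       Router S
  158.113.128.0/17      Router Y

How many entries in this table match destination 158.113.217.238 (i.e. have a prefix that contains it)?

Prefixes containing 158.113.217.238:
  158.112.0.0/15 (158.112.0.0 - 158.113.255.255)
  158.113.128.0/17 (158.113.128.0 - 158.113.255.255)
  158.113.192.0/19 (158.113.192.0 - 158.113.223.255)
Total matching entries: 3.

3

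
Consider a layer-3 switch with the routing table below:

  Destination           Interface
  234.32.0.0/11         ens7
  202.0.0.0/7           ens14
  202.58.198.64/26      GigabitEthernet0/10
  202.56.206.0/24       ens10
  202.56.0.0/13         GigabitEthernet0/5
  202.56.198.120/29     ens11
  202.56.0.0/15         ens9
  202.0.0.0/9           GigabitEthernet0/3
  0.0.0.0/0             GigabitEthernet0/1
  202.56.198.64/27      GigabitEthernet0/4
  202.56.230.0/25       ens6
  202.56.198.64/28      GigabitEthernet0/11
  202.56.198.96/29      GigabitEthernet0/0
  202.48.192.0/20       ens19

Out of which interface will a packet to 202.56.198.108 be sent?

ens9

Routes whose prefix contains 202.56.198.108:
  0.0.0.0/0 (default, matches everything) -> GigabitEthernet0/1
  202.0.0.0/7 (202.0.0.0 - 203.255.255.255) -> ens14
  202.0.0.0/9 (202.0.0.0 - 202.127.255.255) -> GigabitEthernet0/3
  202.56.0.0/13 (202.56.0.0 - 202.63.255.255) -> GigabitEthernet0/5
  202.56.0.0/15 (202.56.0.0 - 202.57.255.255) -> ens9
More-specific entries that do NOT match:
  202.56.198.120/29 (202.56.198.120 - 202.56.198.127) does not contain 202.56.198.108
  202.56.198.96/29 (202.56.198.96 - 202.56.198.103) does not contain 202.56.198.108
  202.56.198.64/28 (202.56.198.64 - 202.56.198.79) does not contain 202.56.198.108
  202.56.198.64/27 (202.56.198.64 - 202.56.198.95) does not contain 202.56.198.108
  202.58.198.64/26 (202.58.198.64 - 202.58.198.127) does not contain 202.56.198.108
  202.56.230.0/25 (202.56.230.0 - 202.56.230.127) does not contain 202.56.198.108
  202.56.206.0/24 (202.56.206.0 - 202.56.206.255) does not contain 202.56.198.108
  202.48.192.0/20 (202.48.192.0 - 202.48.207.255) does not contain 202.56.198.108
Longest matching prefix is /15 -> interface ens9.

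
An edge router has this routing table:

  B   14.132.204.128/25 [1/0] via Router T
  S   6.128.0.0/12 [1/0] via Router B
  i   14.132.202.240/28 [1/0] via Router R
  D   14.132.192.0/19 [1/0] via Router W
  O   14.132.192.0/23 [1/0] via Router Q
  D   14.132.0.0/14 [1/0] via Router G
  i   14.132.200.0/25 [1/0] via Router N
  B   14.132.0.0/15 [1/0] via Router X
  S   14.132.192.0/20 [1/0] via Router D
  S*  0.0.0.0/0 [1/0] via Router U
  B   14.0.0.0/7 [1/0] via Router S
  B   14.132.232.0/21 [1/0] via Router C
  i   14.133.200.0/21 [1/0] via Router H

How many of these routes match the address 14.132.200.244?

6

Prefixes containing 14.132.200.244:
  0.0.0.0/0 (default, matches everything)
  14.0.0.0/7 (14.0.0.0 - 15.255.255.255)
  14.132.0.0/14 (14.132.0.0 - 14.135.255.255)
  14.132.0.0/15 (14.132.0.0 - 14.133.255.255)
  14.132.192.0/19 (14.132.192.0 - 14.132.223.255)
  14.132.192.0/20 (14.132.192.0 - 14.132.207.255)
Total matching entries: 6.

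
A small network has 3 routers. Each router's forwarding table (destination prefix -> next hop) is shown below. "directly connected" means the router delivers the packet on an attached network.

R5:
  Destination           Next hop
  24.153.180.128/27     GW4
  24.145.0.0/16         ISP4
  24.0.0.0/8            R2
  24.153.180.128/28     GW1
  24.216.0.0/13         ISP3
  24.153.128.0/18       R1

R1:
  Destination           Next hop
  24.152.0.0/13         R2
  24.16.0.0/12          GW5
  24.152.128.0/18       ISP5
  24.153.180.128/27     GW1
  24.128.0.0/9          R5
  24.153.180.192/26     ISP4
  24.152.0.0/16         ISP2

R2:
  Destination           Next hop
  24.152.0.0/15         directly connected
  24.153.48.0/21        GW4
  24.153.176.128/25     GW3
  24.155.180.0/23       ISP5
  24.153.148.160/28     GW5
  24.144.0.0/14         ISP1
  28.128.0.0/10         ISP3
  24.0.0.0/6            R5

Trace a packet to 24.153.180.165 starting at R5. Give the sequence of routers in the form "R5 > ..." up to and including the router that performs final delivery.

At R5: longest match for 24.153.180.165 is 24.153.128.0/18 -> R1
At R1: longest match for 24.153.180.165 is 24.152.0.0/13 -> R2
At R2: longest match for 24.153.180.165 is 24.152.0.0/15 -> directly connected

R5 > R1 > R2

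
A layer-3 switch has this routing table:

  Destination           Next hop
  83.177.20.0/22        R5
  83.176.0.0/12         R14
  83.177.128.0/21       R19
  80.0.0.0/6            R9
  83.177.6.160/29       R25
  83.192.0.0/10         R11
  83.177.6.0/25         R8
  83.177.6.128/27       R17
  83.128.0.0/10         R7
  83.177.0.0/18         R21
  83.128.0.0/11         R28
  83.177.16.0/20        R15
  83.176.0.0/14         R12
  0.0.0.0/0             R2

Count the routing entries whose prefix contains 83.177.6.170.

6

Prefixes containing 83.177.6.170:
  0.0.0.0/0 (default, matches everything)
  80.0.0.0/6 (80.0.0.0 - 83.255.255.255)
  83.128.0.0/10 (83.128.0.0 - 83.191.255.255)
  83.176.0.0/12 (83.176.0.0 - 83.191.255.255)
  83.176.0.0/14 (83.176.0.0 - 83.179.255.255)
  83.177.0.0/18 (83.177.0.0 - 83.177.63.255)
Total matching entries: 6.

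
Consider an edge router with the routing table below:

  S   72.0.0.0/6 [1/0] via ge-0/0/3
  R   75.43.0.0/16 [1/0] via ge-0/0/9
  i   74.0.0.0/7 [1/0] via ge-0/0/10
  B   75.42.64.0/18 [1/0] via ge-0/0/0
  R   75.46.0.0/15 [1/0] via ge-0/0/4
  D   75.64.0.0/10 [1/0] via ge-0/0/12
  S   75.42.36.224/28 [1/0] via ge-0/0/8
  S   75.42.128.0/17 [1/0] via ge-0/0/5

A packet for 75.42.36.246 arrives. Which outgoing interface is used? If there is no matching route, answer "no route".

ge-0/0/10

Routes whose prefix contains 75.42.36.246:
  72.0.0.0/6 (72.0.0.0 - 75.255.255.255) -> ge-0/0/3
  74.0.0.0/7 (74.0.0.0 - 75.255.255.255) -> ge-0/0/10
More-specific entries that do NOT match:
  75.42.36.224/28 (75.42.36.224 - 75.42.36.239) does not contain 75.42.36.246
  75.42.64.0/18 (75.42.64.0 - 75.42.127.255) does not contain 75.42.36.246
  75.42.128.0/17 (75.42.128.0 - 75.42.255.255) does not contain 75.42.36.246
  75.43.0.0/16 (75.43.0.0 - 75.43.255.255) does not contain 75.42.36.246
  75.46.0.0/15 (75.46.0.0 - 75.47.255.255) does not contain 75.42.36.246
  75.64.0.0/10 (75.64.0.0 - 75.127.255.255) does not contain 75.42.36.246
Longest matching prefix is /7 -> interface ge-0/0/10.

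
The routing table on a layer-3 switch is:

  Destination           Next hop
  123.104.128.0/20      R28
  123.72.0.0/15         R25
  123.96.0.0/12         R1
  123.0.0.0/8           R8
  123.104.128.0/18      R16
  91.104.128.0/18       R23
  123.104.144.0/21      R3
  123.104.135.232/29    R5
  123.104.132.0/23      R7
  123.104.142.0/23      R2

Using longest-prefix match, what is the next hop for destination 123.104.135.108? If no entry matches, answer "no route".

R28

Routes whose prefix contains 123.104.135.108:
  123.0.0.0/8 (123.0.0.0 - 123.255.255.255) -> R8
  123.96.0.0/12 (123.96.0.0 - 123.111.255.255) -> R1
  123.104.128.0/18 (123.104.128.0 - 123.104.191.255) -> R16
  123.104.128.0/20 (123.104.128.0 - 123.104.143.255) -> R28
More-specific entries that do NOT match:
  123.104.135.232/29 (123.104.135.232 - 123.104.135.239) does not contain 123.104.135.108
  123.104.132.0/23 (123.104.132.0 - 123.104.133.255) does not contain 123.104.135.108
  123.104.142.0/23 (123.104.142.0 - 123.104.143.255) does not contain 123.104.135.108
  123.104.144.0/21 (123.104.144.0 - 123.104.151.255) does not contain 123.104.135.108
Longest matching prefix is /20 -> next hop R28.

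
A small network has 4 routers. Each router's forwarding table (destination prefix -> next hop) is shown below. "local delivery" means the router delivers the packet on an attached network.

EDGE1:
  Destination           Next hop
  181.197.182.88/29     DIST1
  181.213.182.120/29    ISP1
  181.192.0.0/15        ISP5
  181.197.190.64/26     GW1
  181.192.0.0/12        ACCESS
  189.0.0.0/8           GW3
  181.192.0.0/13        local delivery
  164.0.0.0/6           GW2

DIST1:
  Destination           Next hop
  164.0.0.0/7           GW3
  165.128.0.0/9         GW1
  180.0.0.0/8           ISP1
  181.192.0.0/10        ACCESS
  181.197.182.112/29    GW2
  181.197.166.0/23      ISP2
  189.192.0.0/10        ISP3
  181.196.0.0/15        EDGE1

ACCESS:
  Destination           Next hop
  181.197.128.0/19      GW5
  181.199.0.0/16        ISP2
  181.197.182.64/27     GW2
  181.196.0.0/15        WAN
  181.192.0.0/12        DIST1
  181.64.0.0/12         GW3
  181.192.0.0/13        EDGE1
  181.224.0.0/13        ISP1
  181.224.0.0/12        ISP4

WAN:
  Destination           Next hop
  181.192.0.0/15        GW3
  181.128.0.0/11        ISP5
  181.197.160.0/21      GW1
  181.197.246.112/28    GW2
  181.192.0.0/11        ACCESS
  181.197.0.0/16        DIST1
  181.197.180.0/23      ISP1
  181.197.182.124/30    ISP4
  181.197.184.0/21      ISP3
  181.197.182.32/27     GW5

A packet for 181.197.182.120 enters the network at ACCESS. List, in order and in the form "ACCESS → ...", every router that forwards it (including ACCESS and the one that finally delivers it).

At ACCESS: longest match for 181.197.182.120 is 181.196.0.0/15 -> WAN
At WAN: longest match for 181.197.182.120 is 181.197.0.0/16 -> DIST1
At DIST1: longest match for 181.197.182.120 is 181.196.0.0/15 -> EDGE1
At EDGE1: longest match for 181.197.182.120 is 181.192.0.0/13 -> local delivery

ACCESS → WAN → DIST1 → EDGE1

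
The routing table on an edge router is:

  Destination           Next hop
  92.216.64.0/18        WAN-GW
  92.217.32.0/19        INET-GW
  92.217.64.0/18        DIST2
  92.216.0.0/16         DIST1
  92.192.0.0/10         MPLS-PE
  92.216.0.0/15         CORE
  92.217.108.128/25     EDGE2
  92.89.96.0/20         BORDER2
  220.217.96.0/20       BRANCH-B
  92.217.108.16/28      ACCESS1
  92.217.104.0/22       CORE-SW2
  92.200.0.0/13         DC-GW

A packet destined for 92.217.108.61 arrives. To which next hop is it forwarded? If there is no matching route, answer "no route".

Routes whose prefix contains 92.217.108.61:
  92.192.0.0/10 (92.192.0.0 - 92.255.255.255) -> MPLS-PE
  92.216.0.0/15 (92.216.0.0 - 92.217.255.255) -> CORE
  92.217.64.0/18 (92.217.64.0 - 92.217.127.255) -> DIST2
More-specific entries that do NOT match:
  92.217.108.16/28 (92.217.108.16 - 92.217.108.31) does not contain 92.217.108.61
  92.217.108.128/25 (92.217.108.128 - 92.217.108.255) does not contain 92.217.108.61
  92.217.104.0/22 (92.217.104.0 - 92.217.107.255) does not contain 92.217.108.61
  92.89.96.0/20 (92.89.96.0 - 92.89.111.255) does not contain 92.217.108.61
  220.217.96.0/20 (220.217.96.0 - 220.217.111.255) does not contain 92.217.108.61
  92.217.32.0/19 (92.217.32.0 - 92.217.63.255) does not contain 92.217.108.61
Longest matching prefix is /18 -> next hop DIST2.

DIST2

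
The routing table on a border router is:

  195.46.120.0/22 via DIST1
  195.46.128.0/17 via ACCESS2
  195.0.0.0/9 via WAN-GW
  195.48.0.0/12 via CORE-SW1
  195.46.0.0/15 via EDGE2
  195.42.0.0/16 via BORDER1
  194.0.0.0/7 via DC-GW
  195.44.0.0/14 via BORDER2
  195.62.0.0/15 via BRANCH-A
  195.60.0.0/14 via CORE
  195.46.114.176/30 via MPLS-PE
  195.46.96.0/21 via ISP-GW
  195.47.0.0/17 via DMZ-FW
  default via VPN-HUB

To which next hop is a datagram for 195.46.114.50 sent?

EDGE2

Routes whose prefix contains 195.46.114.50:
  0.0.0.0/0 (default, matches everything) -> VPN-HUB
  194.0.0.0/7 (194.0.0.0 - 195.255.255.255) -> DC-GW
  195.0.0.0/9 (195.0.0.0 - 195.127.255.255) -> WAN-GW
  195.44.0.0/14 (195.44.0.0 - 195.47.255.255) -> BORDER2
  195.46.0.0/15 (195.46.0.0 - 195.47.255.255) -> EDGE2
More-specific entries that do NOT match:
  195.46.114.176/30 (195.46.114.176 - 195.46.114.179) does not contain 195.46.114.50
  195.46.120.0/22 (195.46.120.0 - 195.46.123.255) does not contain 195.46.114.50
  195.46.96.0/21 (195.46.96.0 - 195.46.103.255) does not contain 195.46.114.50
  195.46.128.0/17 (195.46.128.0 - 195.46.255.255) does not contain 195.46.114.50
  195.47.0.0/17 (195.47.0.0 - 195.47.127.255) does not contain 195.46.114.50
  195.42.0.0/16 (195.42.0.0 - 195.42.255.255) does not contain 195.46.114.50
Longest matching prefix is /15 -> next hop EDGE2.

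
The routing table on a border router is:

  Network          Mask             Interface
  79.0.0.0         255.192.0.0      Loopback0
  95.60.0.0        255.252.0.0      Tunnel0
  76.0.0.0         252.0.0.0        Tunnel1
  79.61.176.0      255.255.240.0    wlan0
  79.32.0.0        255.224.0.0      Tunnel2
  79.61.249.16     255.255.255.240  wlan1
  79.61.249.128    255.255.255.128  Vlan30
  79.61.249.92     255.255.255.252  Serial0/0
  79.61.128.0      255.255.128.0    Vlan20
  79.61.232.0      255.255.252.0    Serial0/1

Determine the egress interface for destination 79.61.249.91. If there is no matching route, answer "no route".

Routes whose prefix contains 79.61.249.91:
  76.0.0.0/6 (76.0.0.0 - 79.255.255.255) -> Tunnel1
  79.0.0.0/10 (79.0.0.0 - 79.63.255.255) -> Loopback0
  79.32.0.0/11 (79.32.0.0 - 79.63.255.255) -> Tunnel2
  79.61.128.0/17 (79.61.128.0 - 79.61.255.255) -> Vlan20
More-specific entries that do NOT match:
  79.61.249.92/30 (79.61.249.92 - 79.61.249.95) does not contain 79.61.249.91
  79.61.249.16/28 (79.61.249.16 - 79.61.249.31) does not contain 79.61.249.91
  79.61.249.128/25 (79.61.249.128 - 79.61.249.255) does not contain 79.61.249.91
  79.61.232.0/22 (79.61.232.0 - 79.61.235.255) does not contain 79.61.249.91
  79.61.176.0/20 (79.61.176.0 - 79.61.191.255) does not contain 79.61.249.91
Longest matching prefix is /17 -> interface Vlan20.

Vlan20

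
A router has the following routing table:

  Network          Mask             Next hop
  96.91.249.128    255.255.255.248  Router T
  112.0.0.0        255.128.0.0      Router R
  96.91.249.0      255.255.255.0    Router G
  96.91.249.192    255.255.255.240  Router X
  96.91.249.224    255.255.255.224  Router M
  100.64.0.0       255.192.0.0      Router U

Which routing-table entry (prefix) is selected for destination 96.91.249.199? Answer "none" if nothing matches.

96.91.249.192/28

Entries matching 96.91.249.199:
  96.91.249.0/24 (96.91.249.0 - 96.91.249.255)
  96.91.249.192/28 (96.91.249.192 - 96.91.249.207)
Most specific is 96.91.249.192/28.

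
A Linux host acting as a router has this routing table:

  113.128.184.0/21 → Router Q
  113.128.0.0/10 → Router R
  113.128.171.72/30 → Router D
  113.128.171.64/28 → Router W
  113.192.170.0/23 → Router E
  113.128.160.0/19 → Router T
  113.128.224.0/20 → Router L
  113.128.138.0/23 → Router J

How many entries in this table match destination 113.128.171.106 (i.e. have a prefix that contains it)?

Prefixes containing 113.128.171.106:
  113.128.0.0/10 (113.128.0.0 - 113.191.255.255)
  113.128.160.0/19 (113.128.160.0 - 113.128.191.255)
Total matching entries: 2.

2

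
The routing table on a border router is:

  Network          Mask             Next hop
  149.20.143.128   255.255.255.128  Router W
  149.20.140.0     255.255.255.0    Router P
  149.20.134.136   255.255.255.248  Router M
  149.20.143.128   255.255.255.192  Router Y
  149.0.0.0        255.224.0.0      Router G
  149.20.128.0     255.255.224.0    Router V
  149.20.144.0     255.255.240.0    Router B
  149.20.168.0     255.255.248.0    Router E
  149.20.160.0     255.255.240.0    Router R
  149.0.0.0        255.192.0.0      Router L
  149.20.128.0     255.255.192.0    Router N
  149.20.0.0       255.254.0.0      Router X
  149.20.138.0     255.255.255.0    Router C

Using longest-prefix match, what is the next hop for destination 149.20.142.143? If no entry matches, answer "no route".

Routes whose prefix contains 149.20.142.143:
  149.0.0.0/10 (149.0.0.0 - 149.63.255.255) -> Router L
  149.0.0.0/11 (149.0.0.0 - 149.31.255.255) -> Router G
  149.20.0.0/15 (149.20.0.0 - 149.21.255.255) -> Router X
  149.20.128.0/18 (149.20.128.0 - 149.20.191.255) -> Router N
  149.20.128.0/19 (149.20.128.0 - 149.20.159.255) -> Router V
More-specific entries that do NOT match:
  149.20.134.136/29 (149.20.134.136 - 149.20.134.143) does not contain 149.20.142.143
  149.20.143.128/26 (149.20.143.128 - 149.20.143.191) does not contain 149.20.142.143
  149.20.143.128/25 (149.20.143.128 - 149.20.143.255) does not contain 149.20.142.143
  149.20.140.0/24 (149.20.140.0 - 149.20.140.255) does not contain 149.20.142.143
  149.20.138.0/24 (149.20.138.0 - 149.20.138.255) does not contain 149.20.142.143
  149.20.168.0/21 (149.20.168.0 - 149.20.175.255) does not contain 149.20.142.143
  149.20.144.0/20 (149.20.144.0 - 149.20.159.255) does not contain 149.20.142.143
  149.20.160.0/20 (149.20.160.0 - 149.20.175.255) does not contain 149.20.142.143
Longest matching prefix is /19 -> next hop Router V.

Router V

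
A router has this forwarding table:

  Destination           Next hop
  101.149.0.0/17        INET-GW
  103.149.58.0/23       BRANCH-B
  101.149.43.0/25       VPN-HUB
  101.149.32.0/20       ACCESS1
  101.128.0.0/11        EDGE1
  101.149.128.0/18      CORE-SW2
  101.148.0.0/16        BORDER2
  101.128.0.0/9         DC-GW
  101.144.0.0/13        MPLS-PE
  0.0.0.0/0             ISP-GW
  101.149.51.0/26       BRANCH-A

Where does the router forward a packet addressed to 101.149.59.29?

INET-GW

Routes whose prefix contains 101.149.59.29:
  0.0.0.0/0 (default, matches everything) -> ISP-GW
  101.128.0.0/9 (101.128.0.0 - 101.255.255.255) -> DC-GW
  101.128.0.0/11 (101.128.0.0 - 101.159.255.255) -> EDGE1
  101.144.0.0/13 (101.144.0.0 - 101.151.255.255) -> MPLS-PE
  101.149.0.0/17 (101.149.0.0 - 101.149.127.255) -> INET-GW
More-specific entries that do NOT match:
  101.149.51.0/26 (101.149.51.0 - 101.149.51.63) does not contain 101.149.59.29
  101.149.43.0/25 (101.149.43.0 - 101.149.43.127) does not contain 101.149.59.29
  103.149.58.0/23 (103.149.58.0 - 103.149.59.255) does not contain 101.149.59.29
  101.149.32.0/20 (101.149.32.0 - 101.149.47.255) does not contain 101.149.59.29
  101.149.128.0/18 (101.149.128.0 - 101.149.191.255) does not contain 101.149.59.29
Longest matching prefix is /17 -> next hop INET-GW.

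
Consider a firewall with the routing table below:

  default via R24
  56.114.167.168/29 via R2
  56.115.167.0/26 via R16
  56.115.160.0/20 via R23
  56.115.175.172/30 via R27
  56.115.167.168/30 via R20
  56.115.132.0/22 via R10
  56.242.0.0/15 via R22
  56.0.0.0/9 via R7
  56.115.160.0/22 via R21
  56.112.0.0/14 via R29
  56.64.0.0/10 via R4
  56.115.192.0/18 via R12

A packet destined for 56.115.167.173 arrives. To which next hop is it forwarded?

R23

Routes whose prefix contains 56.115.167.173:
  0.0.0.0/0 (default, matches everything) -> R24
  56.0.0.0/9 (56.0.0.0 - 56.127.255.255) -> R7
  56.64.0.0/10 (56.64.0.0 - 56.127.255.255) -> R4
  56.112.0.0/14 (56.112.0.0 - 56.115.255.255) -> R29
  56.115.160.0/20 (56.115.160.0 - 56.115.175.255) -> R23
More-specific entries that do NOT match:
  56.115.175.172/30 (56.115.175.172 - 56.115.175.175) does not contain 56.115.167.173
  56.115.167.168/30 (56.115.167.168 - 56.115.167.171) does not contain 56.115.167.173
  56.114.167.168/29 (56.114.167.168 - 56.114.167.175) does not contain 56.115.167.173
  56.115.167.0/26 (56.115.167.0 - 56.115.167.63) does not contain 56.115.167.173
  56.115.132.0/22 (56.115.132.0 - 56.115.135.255) does not contain 56.115.167.173
  56.115.160.0/22 (56.115.160.0 - 56.115.163.255) does not contain 56.115.167.173
Longest matching prefix is /20 -> next hop R23.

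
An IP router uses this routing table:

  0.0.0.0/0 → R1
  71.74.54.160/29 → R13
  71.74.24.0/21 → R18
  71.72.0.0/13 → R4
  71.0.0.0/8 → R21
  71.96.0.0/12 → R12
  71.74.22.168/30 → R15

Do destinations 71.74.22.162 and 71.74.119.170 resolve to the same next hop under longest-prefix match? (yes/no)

yes

71.74.22.162: longest match 71.72.0.0/13 -> R4
71.74.119.170: longest match 71.72.0.0/13 -> R4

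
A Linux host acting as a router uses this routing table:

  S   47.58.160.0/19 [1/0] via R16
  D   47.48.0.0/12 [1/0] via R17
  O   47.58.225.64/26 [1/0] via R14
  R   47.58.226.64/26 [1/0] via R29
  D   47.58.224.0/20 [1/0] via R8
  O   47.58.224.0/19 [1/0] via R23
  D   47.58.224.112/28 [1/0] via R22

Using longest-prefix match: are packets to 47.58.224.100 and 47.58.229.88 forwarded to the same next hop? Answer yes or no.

yes

47.58.224.100: longest match 47.58.224.0/20 -> R8
47.58.229.88: longest match 47.58.224.0/20 -> R8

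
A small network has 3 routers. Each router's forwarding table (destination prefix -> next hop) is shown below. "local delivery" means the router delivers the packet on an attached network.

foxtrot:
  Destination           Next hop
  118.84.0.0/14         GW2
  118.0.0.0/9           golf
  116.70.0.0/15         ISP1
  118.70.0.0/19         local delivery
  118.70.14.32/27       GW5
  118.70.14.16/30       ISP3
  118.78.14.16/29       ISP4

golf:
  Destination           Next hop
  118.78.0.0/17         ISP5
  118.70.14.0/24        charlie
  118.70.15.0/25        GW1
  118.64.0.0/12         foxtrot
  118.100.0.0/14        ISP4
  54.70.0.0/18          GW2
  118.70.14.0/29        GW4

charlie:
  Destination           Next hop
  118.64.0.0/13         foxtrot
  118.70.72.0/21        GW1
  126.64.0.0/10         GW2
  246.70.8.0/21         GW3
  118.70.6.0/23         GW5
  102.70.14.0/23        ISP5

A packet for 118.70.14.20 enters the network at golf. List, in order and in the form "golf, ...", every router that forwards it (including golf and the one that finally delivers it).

golf, charlie, foxtrot

At golf: longest match for 118.70.14.20 is 118.70.14.0/24 -> charlie
At charlie: longest match for 118.70.14.20 is 118.64.0.0/13 -> foxtrot
At foxtrot: longest match for 118.70.14.20 is 118.70.0.0/19 -> local delivery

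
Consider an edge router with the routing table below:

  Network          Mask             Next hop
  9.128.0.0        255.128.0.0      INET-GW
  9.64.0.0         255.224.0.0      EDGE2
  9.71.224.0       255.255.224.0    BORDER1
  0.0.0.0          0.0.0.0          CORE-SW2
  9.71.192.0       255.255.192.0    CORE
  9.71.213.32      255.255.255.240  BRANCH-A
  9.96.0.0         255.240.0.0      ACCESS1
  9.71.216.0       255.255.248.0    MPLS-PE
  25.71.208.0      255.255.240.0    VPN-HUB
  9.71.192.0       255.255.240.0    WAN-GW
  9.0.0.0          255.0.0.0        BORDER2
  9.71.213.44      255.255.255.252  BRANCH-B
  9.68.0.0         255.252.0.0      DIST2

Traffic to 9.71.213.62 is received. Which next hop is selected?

CORE

Routes whose prefix contains 9.71.213.62:
  0.0.0.0/0 (default, matches everything) -> CORE-SW2
  9.0.0.0/8 (9.0.0.0 - 9.255.255.255) -> BORDER2
  9.64.0.0/11 (9.64.0.0 - 9.95.255.255) -> EDGE2
  9.68.0.0/14 (9.68.0.0 - 9.71.255.255) -> DIST2
  9.71.192.0/18 (9.71.192.0 - 9.71.255.255) -> CORE
More-specific entries that do NOT match:
  9.71.213.44/30 (9.71.213.44 - 9.71.213.47) does not contain 9.71.213.62
  9.71.213.32/28 (9.71.213.32 - 9.71.213.47) does not contain 9.71.213.62
  9.71.216.0/21 (9.71.216.0 - 9.71.223.255) does not contain 9.71.213.62
  25.71.208.0/20 (25.71.208.0 - 25.71.223.255) does not contain 9.71.213.62
  9.71.192.0/20 (9.71.192.0 - 9.71.207.255) does not contain 9.71.213.62
  9.71.224.0/19 (9.71.224.0 - 9.71.255.255) does not contain 9.71.213.62
Longest matching prefix is /18 -> next hop CORE.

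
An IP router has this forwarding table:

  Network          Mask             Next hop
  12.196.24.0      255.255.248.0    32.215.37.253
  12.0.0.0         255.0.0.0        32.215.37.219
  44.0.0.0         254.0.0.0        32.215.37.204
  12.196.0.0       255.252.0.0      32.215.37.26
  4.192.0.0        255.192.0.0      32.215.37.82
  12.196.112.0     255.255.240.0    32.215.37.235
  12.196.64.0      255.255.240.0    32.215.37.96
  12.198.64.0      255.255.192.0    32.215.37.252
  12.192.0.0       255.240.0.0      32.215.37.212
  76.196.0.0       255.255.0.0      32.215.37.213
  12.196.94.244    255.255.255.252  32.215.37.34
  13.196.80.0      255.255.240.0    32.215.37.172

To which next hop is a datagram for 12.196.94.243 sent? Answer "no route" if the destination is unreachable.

Routes whose prefix contains 12.196.94.243:
  12.0.0.0/8 (12.0.0.0 - 12.255.255.255) -> 32.215.37.219
  12.192.0.0/12 (12.192.0.0 - 12.207.255.255) -> 32.215.37.212
  12.196.0.0/14 (12.196.0.0 - 12.199.255.255) -> 32.215.37.26
More-specific entries that do NOT match:
  12.196.94.244/30 (12.196.94.244 - 12.196.94.247) does not contain 12.196.94.243
  12.196.24.0/21 (12.196.24.0 - 12.196.31.255) does not contain 12.196.94.243
  12.196.112.0/20 (12.196.112.0 - 12.196.127.255) does not contain 12.196.94.243
  12.196.64.0/20 (12.196.64.0 - 12.196.79.255) does not contain 12.196.94.243
  13.196.80.0/20 (13.196.80.0 - 13.196.95.255) does not contain 12.196.94.243
  12.198.64.0/18 (12.198.64.0 - 12.198.127.255) does not contain 12.196.94.243
  76.196.0.0/16 (76.196.0.0 - 76.196.255.255) does not contain 12.196.94.243
Longest matching prefix is /14 -> next hop 32.215.37.26.

32.215.37.26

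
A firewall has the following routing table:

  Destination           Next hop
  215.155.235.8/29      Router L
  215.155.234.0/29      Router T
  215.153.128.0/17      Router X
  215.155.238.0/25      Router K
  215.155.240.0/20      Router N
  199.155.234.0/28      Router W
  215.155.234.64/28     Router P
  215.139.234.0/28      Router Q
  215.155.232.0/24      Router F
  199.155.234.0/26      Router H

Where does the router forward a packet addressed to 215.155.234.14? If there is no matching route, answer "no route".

No entry's prefix contains 215.155.234.14; there is no default route.

no route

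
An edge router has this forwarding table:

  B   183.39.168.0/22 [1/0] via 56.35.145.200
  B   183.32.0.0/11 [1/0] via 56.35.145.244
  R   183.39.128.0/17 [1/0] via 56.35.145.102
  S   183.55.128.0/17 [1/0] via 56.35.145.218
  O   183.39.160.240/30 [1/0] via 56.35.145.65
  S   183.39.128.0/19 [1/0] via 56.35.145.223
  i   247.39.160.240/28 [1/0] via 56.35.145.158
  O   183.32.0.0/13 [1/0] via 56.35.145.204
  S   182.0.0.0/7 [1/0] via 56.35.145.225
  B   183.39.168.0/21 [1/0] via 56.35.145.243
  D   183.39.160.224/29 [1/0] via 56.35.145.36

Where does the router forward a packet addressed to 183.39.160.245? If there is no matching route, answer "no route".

56.35.145.102

Routes whose prefix contains 183.39.160.245:
  182.0.0.0/7 (182.0.0.0 - 183.255.255.255) -> 56.35.145.225
  183.32.0.0/11 (183.32.0.0 - 183.63.255.255) -> 56.35.145.244
  183.32.0.0/13 (183.32.0.0 - 183.39.255.255) -> 56.35.145.204
  183.39.128.0/17 (183.39.128.0 - 183.39.255.255) -> 56.35.145.102
More-specific entries that do NOT match:
  183.39.160.240/30 (183.39.160.240 - 183.39.160.243) does not contain 183.39.160.245
  183.39.160.224/29 (183.39.160.224 - 183.39.160.231) does not contain 183.39.160.245
  247.39.160.240/28 (247.39.160.240 - 247.39.160.255) does not contain 183.39.160.245
  183.39.168.0/22 (183.39.168.0 - 183.39.171.255) does not contain 183.39.160.245
  183.39.168.0/21 (183.39.168.0 - 183.39.175.255) does not contain 183.39.160.245
  183.39.128.0/19 (183.39.128.0 - 183.39.159.255) does not contain 183.39.160.245
Longest matching prefix is /17 -> next hop 56.35.145.102.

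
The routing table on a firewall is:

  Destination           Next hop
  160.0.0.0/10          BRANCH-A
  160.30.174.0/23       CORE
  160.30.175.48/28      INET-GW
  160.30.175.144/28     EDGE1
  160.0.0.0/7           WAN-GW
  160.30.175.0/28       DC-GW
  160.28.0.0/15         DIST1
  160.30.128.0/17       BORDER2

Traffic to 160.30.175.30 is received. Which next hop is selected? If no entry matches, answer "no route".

CORE

Routes whose prefix contains 160.30.175.30:
  160.0.0.0/7 (160.0.0.0 - 161.255.255.255) -> WAN-GW
  160.0.0.0/10 (160.0.0.0 - 160.63.255.255) -> BRANCH-A
  160.30.128.0/17 (160.30.128.0 - 160.30.255.255) -> BORDER2
  160.30.174.0/23 (160.30.174.0 - 160.30.175.255) -> CORE
More-specific entries that do NOT match:
  160.30.175.48/28 (160.30.175.48 - 160.30.175.63) does not contain 160.30.175.30
  160.30.175.144/28 (160.30.175.144 - 160.30.175.159) does not contain 160.30.175.30
  160.30.175.0/28 (160.30.175.0 - 160.30.175.15) does not contain 160.30.175.30
Longest matching prefix is /23 -> next hop CORE.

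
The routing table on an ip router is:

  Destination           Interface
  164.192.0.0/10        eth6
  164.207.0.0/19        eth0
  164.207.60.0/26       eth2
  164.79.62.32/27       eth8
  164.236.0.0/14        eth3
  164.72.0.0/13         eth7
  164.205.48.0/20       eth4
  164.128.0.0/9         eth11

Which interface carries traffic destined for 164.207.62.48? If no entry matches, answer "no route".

eth6

Routes whose prefix contains 164.207.62.48:
  164.128.0.0/9 (164.128.0.0 - 164.255.255.255) -> eth11
  164.192.0.0/10 (164.192.0.0 - 164.255.255.255) -> eth6
More-specific entries that do NOT match:
  164.79.62.32/27 (164.79.62.32 - 164.79.62.63) does not contain 164.207.62.48
  164.207.60.0/26 (164.207.60.0 - 164.207.60.63) does not contain 164.207.62.48
  164.205.48.0/20 (164.205.48.0 - 164.205.63.255) does not contain 164.207.62.48
  164.207.0.0/19 (164.207.0.0 - 164.207.31.255) does not contain 164.207.62.48
  164.236.0.0/14 (164.236.0.0 - 164.239.255.255) does not contain 164.207.62.48
  164.72.0.0/13 (164.72.0.0 - 164.79.255.255) does not contain 164.207.62.48
Longest matching prefix is /10 -> interface eth6.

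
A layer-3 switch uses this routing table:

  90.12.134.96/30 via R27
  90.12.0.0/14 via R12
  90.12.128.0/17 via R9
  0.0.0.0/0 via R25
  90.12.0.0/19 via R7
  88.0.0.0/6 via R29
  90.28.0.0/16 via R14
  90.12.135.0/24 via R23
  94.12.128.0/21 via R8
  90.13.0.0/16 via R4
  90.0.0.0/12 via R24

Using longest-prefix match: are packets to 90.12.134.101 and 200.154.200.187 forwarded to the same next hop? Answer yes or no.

90.12.134.101: longest match 90.12.128.0/17 -> R9
200.154.200.187: longest match 0.0.0.0/0 -> R25

no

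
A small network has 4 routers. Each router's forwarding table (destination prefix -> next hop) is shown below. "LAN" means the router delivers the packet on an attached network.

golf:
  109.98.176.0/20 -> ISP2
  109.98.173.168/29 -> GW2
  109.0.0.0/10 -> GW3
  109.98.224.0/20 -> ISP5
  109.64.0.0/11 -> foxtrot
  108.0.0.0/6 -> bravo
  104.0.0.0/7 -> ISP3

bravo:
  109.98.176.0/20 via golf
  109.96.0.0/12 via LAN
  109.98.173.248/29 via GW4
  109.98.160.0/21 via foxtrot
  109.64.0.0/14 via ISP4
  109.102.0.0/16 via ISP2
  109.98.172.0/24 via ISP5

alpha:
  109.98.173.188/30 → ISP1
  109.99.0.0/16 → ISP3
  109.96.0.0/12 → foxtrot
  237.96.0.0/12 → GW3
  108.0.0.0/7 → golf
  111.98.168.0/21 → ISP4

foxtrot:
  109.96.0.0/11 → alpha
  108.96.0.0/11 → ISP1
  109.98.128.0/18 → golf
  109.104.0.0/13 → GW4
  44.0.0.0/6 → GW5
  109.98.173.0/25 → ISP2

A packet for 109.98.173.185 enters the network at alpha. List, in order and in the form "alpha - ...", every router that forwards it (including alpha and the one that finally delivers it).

At alpha: longest match for 109.98.173.185 is 109.96.0.0/12 -> foxtrot
At foxtrot: longest match for 109.98.173.185 is 109.98.128.0/18 -> golf
At golf: longest match for 109.98.173.185 is 108.0.0.0/6 -> bravo
At bravo: longest match for 109.98.173.185 is 109.96.0.0/12 -> LAN

alpha - foxtrot - golf - bravo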